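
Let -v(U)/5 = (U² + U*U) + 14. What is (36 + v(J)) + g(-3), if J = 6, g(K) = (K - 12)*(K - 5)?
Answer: -274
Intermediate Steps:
g(K) = (-12 + K)*(-5 + K)
v(U) = -70 - 10*U² (v(U) = -5*((U² + U*U) + 14) = -5*((U² + U²) + 14) = -5*(2*U² + 14) = -5*(14 + 2*U²) = -70 - 10*U²)
(36 + v(J)) + g(-3) = (36 + (-70 - 10*6²)) + (60 + (-3)² - 17*(-3)) = (36 + (-70 - 10*36)) + (60 + 9 + 51) = (36 + (-70 - 360)) + 120 = (36 - 430) + 120 = -394 + 120 = -274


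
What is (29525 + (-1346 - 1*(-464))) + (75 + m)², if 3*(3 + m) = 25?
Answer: 315868/9 ≈ 35096.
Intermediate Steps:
m = 16/3 (m = -3 + (⅓)*25 = -3 + 25/3 = 16/3 ≈ 5.3333)
(29525 + (-1346 - 1*(-464))) + (75 + m)² = (29525 + (-1346 - 1*(-464))) + (75 + 16/3)² = (29525 + (-1346 + 464)) + (241/3)² = (29525 - 882) + 58081/9 = 28643 + 58081/9 = 315868/9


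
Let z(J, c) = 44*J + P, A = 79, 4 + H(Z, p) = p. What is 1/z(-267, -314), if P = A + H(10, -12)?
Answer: -1/11685 ≈ -8.5580e-5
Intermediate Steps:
H(Z, p) = -4 + p
P = 63 (P = 79 + (-4 - 12) = 79 - 16 = 63)
z(J, c) = 63 + 44*J (z(J, c) = 44*J + 63 = 63 + 44*J)
1/z(-267, -314) = 1/(63 + 44*(-267)) = 1/(63 - 11748) = 1/(-11685) = -1/11685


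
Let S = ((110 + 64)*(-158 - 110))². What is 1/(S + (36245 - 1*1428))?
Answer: 1/2174578241 ≈ 4.5986e-10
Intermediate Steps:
S = 2174543424 (S = (174*(-268))² = (-46632)² = 2174543424)
1/(S + (36245 - 1*1428)) = 1/(2174543424 + (36245 - 1*1428)) = 1/(2174543424 + (36245 - 1428)) = 1/(2174543424 + 34817) = 1/2174578241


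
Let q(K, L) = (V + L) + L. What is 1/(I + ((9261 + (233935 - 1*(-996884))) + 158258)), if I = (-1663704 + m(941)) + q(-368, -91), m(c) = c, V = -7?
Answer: -1/264614 ≈ -3.7791e-6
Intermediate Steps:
q(K, L) = -7 + 2*L (q(K, L) = (-7 + L) + L = -7 + 2*L)
I = -1662952 (I = (-1663704 + 941) + (-7 + 2*(-91)) = -1662763 + (-7 - 182) = -1662763 - 189 = -1662952)
1/(I + ((9261 + (233935 - 1*(-996884))) + 158258)) = 1/(-1662952 + ((9261 + (233935 - 1*(-996884))) + 158258)) = 1/(-1662952 + ((9261 + (233935 + 996884)) + 158258)) = 1/(-1662952 + ((9261 + 1230819) + 158258)) = 1/(-1662952 + (1240080 + 158258)) = 1/(-1662952 + 1398338) = 1/(-264614) = -1/264614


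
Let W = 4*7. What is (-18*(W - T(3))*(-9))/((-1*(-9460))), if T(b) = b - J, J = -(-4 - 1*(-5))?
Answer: 972/2365 ≈ 0.41099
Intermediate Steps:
J = -1 (J = -(-4 + 5) = -1*1 = -1)
W = 28
T(b) = 1 + b (T(b) = b - 1*(-1) = b + 1 = 1 + b)
(-18*(W - T(3))*(-9))/((-1*(-9460))) = (-18*(28 - (1 + 3))*(-9))/((-1*(-9460))) = (-18*(28 - 1*4)*(-9))/9460 = (-18*(28 - 4)*(-9))*(1/9460) = (-18*24*(-9))*(1/9460) = -432*(-9)*(1/9460) = 3888*(1/9460) = 972/2365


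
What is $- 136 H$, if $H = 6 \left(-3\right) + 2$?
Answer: $2176$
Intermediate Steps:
$H = -16$ ($H = -18 + 2 = -16$)
$- 136 H = \left(-136\right) \left(-16\right) = 2176$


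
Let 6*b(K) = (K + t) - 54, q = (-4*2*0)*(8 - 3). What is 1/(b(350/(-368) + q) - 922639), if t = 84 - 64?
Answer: -1104/1018599887 ≈ -1.0838e-6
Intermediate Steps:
t = 20
q = 0 (q = -8*0*5 = 0*5 = 0)
b(K) = -17/3 + K/6 (b(K) = ((K + 20) - 54)/6 = ((20 + K) - 54)/6 = (-34 + K)/6 = -17/3 + K/6)
1/(b(350/(-368) + q) - 922639) = 1/((-17/3 + (350/(-368) + 0)/6) - 922639) = 1/((-17/3 + (350*(-1/368) + 0)/6) - 922639) = 1/((-17/3 + (-175/184 + 0)/6) - 922639) = 1/((-17/3 + (1/6)*(-175/184)) - 922639) = 1/((-17/3 - 175/1104) - 922639) = 1/(-6431/1104 - 922639) = 1/(-1018599887/1104) = -1104/1018599887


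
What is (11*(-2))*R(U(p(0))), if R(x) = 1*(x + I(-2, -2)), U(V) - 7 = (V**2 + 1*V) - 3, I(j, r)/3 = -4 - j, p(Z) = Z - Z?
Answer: 44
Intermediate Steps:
p(Z) = 0
I(j, r) = -12 - 3*j (I(j, r) = 3*(-4 - j) = -12 - 3*j)
U(V) = 4 + V + V**2 (U(V) = 7 + ((V**2 + 1*V) - 3) = 7 + ((V**2 + V) - 3) = 7 + ((V + V**2) - 3) = 7 + (-3 + V + V**2) = 4 + V + V**2)
R(x) = -6 + x (R(x) = 1*(x + (-12 - 3*(-2))) = 1*(x + (-12 + 6)) = 1*(x - 6) = 1*(-6 + x) = -6 + x)
(11*(-2))*R(U(p(0))) = (11*(-2))*(-6 + (4 + 0 + 0**2)) = -22*(-6 + (4 + 0 + 0)) = -22*(-6 + 4) = -22*(-2) = 44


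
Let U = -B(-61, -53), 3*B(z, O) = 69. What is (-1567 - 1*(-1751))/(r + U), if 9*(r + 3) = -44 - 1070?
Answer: -414/337 ≈ -1.2285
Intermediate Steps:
B(z, O) = 23 (B(z, O) = (⅓)*69 = 23)
r = -1141/9 (r = -3 + (-44 - 1070)/9 = -3 + (⅑)*(-1114) = -3 - 1114/9 = -1141/9 ≈ -126.78)
U = -23 (U = -1*23 = -23)
(-1567 - 1*(-1751))/(r + U) = (-1567 - 1*(-1751))/(-1141/9 - 23) = (-1567 + 1751)/(-1348/9) = 184*(-9/1348) = -414/337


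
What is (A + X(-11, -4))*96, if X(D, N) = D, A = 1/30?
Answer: -5264/5 ≈ -1052.8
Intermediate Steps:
A = 1/30 ≈ 0.033333
(A + X(-11, -4))*96 = (1/30 - 11)*96 = -329/30*96 = -5264/5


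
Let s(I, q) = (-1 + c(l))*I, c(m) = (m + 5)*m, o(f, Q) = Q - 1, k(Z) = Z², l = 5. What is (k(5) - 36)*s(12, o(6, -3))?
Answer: -6468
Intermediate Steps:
o(f, Q) = -1 + Q
c(m) = m*(5 + m) (c(m) = (5 + m)*m = m*(5 + m))
s(I, q) = 49*I (s(I, q) = (-1 + 5*(5 + 5))*I = (-1 + 5*10)*I = (-1 + 50)*I = 49*I)
(k(5) - 36)*s(12, o(6, -3)) = (5² - 36)*(49*12) = (25 - 36)*588 = -11*588 = -6468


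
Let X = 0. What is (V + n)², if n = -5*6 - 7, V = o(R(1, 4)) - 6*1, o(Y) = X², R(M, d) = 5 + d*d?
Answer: 1849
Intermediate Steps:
R(M, d) = 5 + d²
o(Y) = 0 (o(Y) = 0² = 0)
V = -6 (V = 0 - 6*1 = 0 - 6 = -6)
n = -37 (n = -30 - 7 = -37)
(V + n)² = (-6 - 37)² = (-43)² = 1849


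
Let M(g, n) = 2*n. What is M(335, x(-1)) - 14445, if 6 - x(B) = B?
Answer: -14431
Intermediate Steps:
x(B) = 6 - B
M(335, x(-1)) - 14445 = 2*(6 - 1*(-1)) - 14445 = 2*(6 + 1) - 14445 = 2*7 - 14445 = 14 - 14445 = -14431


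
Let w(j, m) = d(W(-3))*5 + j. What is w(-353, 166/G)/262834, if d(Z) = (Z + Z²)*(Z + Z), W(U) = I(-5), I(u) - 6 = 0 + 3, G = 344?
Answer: 7747/262834 ≈ 0.029475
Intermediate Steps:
I(u) = 9 (I(u) = 6 + (0 + 3) = 6 + 3 = 9)
W(U) = 9
d(Z) = 2*Z*(Z + Z²) (d(Z) = (Z + Z²)*(2*Z) = 2*Z*(Z + Z²))
w(j, m) = 8100 + j (w(j, m) = (2*9²*(1 + 9))*5 + j = (2*81*10)*5 + j = 1620*5 + j = 8100 + j)
w(-353, 166/G)/262834 = (8100 - 353)/262834 = 7747*(1/262834) = 7747/262834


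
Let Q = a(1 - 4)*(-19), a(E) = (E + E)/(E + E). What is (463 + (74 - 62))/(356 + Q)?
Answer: 475/337 ≈ 1.4095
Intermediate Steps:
a(E) = 1 (a(E) = (2*E)/((2*E)) = (2*E)*(1/(2*E)) = 1)
Q = -19 (Q = 1*(-19) = -19)
(463 + (74 - 62))/(356 + Q) = (463 + (74 - 62))/(356 - 19) = (463 + 12)/337 = 475*(1/337) = 475/337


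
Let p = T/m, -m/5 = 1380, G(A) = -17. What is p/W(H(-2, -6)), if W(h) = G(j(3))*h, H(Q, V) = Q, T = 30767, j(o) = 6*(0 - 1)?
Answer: -30767/234600 ≈ -0.13115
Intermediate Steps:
j(o) = -6 (j(o) = 6*(-1) = -6)
m = -6900 (m = -5*1380 = -6900)
W(h) = -17*h
p = -30767/6900 (p = 30767/(-6900) = 30767*(-1/6900) = -30767/6900 ≈ -4.4590)
p/W(H(-2, -6)) = -30767/(6900*((-17*(-2)))) = -30767/6900/34 = -30767/6900*1/34 = -30767/234600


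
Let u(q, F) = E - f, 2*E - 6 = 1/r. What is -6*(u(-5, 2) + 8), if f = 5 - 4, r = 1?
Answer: -63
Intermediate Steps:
f = 1
E = 7/2 (E = 3 + (½)/1 = 3 + (½)*1 = 3 + ½ = 7/2 ≈ 3.5000)
u(q, F) = 5/2 (u(q, F) = 7/2 - 1*1 = 7/2 - 1 = 5/2)
-6*(u(-5, 2) + 8) = -6*(5/2 + 8) = -6*21/2 = -63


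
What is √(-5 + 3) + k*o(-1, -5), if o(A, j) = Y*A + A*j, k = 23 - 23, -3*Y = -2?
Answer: I*√2 ≈ 1.4142*I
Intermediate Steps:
Y = ⅔ (Y = -⅓*(-2) = ⅔ ≈ 0.66667)
k = 0
o(A, j) = 2*A/3 + A*j
√(-5 + 3) + k*o(-1, -5) = √(-5 + 3) + 0*((⅓)*(-1)*(2 + 3*(-5))) = √(-2) + 0*((⅓)*(-1)*(2 - 15)) = I*√2 + 0*((⅓)*(-1)*(-13)) = I*√2 + 0*(13/3) = I*√2 + 0 = I*√2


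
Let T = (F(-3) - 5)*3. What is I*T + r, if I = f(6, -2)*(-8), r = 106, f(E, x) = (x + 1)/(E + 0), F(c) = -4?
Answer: 70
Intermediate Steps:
f(E, x) = (1 + x)/E
I = 4/3 (I = ((1 - 2)/6)*(-8) = ((⅙)*(-1))*(-8) = -⅙*(-8) = 4/3 ≈ 1.3333)
T = -27 (T = (-4 - 5)*3 = -9*3 = -27)
I*T + r = (4/3)*(-27) + 106 = -36 + 106 = 70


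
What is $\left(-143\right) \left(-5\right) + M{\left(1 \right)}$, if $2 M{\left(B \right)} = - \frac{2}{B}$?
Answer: $714$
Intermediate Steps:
$M{\left(B \right)} = - \frac{1}{B}$ ($M{\left(B \right)} = \frac{\left(-2\right) \frac{1}{B}}{2} = - \frac{1}{B}$)
$\left(-143\right) \left(-5\right) + M{\left(1 \right)} = \left(-143\right) \left(-5\right) - 1^{-1} = 715 - 1 = 714$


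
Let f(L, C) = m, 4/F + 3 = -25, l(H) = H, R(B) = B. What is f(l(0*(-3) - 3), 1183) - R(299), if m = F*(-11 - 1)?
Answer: -2081/7 ≈ -297.29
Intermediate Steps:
F = -⅐ (F = 4/(-3 - 25) = 4/(-28) = 4*(-1/28) = -⅐ ≈ -0.14286)
m = 12/7 (m = -(-11 - 1)/7 = -⅐*(-12) = 12/7 ≈ 1.7143)
f(L, C) = 12/7
f(l(0*(-3) - 3), 1183) - R(299) = 12/7 - 1*299 = 12/7 - 299 = -2081/7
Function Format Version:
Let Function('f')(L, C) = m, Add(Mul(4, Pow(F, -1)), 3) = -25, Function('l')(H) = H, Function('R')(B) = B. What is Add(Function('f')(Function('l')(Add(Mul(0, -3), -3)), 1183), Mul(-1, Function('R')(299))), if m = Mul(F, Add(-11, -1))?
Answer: Rational(-2081, 7) ≈ -297.29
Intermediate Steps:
F = Rational(-1, 7) (F = Mul(4, Pow(Add(-3, -25), -1)) = Mul(4, Pow(-28, -1)) = Mul(4, Rational(-1, 28)) = Rational(-1, 7) ≈ -0.14286)
m = Rational(12, 7) (m = Mul(Rational(-1, 7), Add(-11, -1)) = Mul(Rational(-1, 7), -12) = Rational(12, 7) ≈ 1.7143)
Function('f')(L, C) = Rational(12, 7)
Add(Function('f')(Function('l')(Add(Mul(0, -3), -3)), 1183), Mul(-1, Function('R')(299))) = Add(Rational(12, 7), Mul(-1, 299)) = Add(Rational(12, 7), -299) = Rational(-2081, 7)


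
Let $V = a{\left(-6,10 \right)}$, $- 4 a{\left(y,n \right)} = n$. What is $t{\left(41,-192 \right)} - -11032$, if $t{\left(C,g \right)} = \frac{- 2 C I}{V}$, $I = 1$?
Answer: $\frac{55324}{5} \approx 11065.0$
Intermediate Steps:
$a{\left(y,n \right)} = - \frac{n}{4}$
$V = - \frac{5}{2}$ ($V = \left(- \frac{1}{4}\right) 10 = - \frac{5}{2} \approx -2.5$)
$t{\left(C,g \right)} = \frac{4 C}{5}$ ($t{\left(C,g \right)} = \frac{- 2 C 1}{- \frac{5}{2}} = - 2 C \left(- \frac{2}{5}\right) = \frac{4 C}{5}$)
$t{\left(41,-192 \right)} - -11032 = \frac{4}{5} \cdot 41 - -11032 = \frac{164}{5} + 11032 = \frac{55324}{5}$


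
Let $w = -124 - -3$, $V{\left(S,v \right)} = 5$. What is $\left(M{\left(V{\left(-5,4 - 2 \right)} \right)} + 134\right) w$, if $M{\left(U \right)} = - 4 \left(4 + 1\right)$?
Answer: $-13794$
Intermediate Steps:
$w = -121$ ($w = -124 + 3 = -121$)
$M{\left(U \right)} = -20$ ($M{\left(U \right)} = \left(-4\right) 5 = -20$)
$\left(M{\left(V{\left(-5,4 - 2 \right)} \right)} + 134\right) w = \left(-20 + 134\right) \left(-121\right) = 114 \left(-121\right) = -13794$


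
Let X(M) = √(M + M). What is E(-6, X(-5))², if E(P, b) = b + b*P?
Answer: -250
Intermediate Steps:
X(M) = √2*√M (X(M) = √(2*M) = √2*√M)
E(P, b) = b + P*b
E(-6, X(-5))² = ((√2*√(-5))*(1 - 6))² = ((√2*(I*√5))*(-5))² = ((I*√10)*(-5))² = (-5*I*√10)² = -250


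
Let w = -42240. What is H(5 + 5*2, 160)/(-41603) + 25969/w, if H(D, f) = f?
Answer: -1087146707/1757310720 ≈ -0.61864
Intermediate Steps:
H(5 + 5*2, 160)/(-41603) + 25969/w = 160/(-41603) + 25969/(-42240) = 160*(-1/41603) + 25969*(-1/42240) = -160/41603 - 25969/42240 = -1087146707/1757310720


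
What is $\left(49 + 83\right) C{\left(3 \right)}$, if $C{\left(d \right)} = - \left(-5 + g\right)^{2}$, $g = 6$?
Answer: $-132$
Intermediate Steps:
$C{\left(d \right)} = -1$ ($C{\left(d \right)} = - \left(-5 + 6\right)^{2} = - 1^{2} = \left(-1\right) 1 = -1$)
$\left(49 + 83\right) C{\left(3 \right)} = \left(49 + 83\right) \left(-1\right) = 132 \left(-1\right) = -132$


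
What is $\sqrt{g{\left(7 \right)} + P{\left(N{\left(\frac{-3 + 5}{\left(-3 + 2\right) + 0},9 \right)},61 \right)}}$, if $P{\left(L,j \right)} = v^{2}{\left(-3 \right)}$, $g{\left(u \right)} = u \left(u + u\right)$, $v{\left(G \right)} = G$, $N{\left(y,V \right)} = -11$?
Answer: $\sqrt{107} \approx 10.344$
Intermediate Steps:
$g{\left(u \right)} = 2 u^{2}$ ($g{\left(u \right)} = u 2 u = 2 u^{2}$)
$P{\left(L,j \right)} = 9$ ($P{\left(L,j \right)} = \left(-3\right)^{2} = 9$)
$\sqrt{g{\left(7 \right)} + P{\left(N{\left(\frac{-3 + 5}{\left(-3 + 2\right) + 0},9 \right)},61 \right)}} = \sqrt{2 \cdot 7^{2} + 9} = \sqrt{2 \cdot 49 + 9} = \sqrt{98 + 9} = \sqrt{107}$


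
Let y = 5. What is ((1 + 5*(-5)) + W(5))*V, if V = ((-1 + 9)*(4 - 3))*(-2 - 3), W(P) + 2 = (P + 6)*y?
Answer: -1160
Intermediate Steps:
W(P) = 28 + 5*P (W(P) = -2 + (P + 6)*5 = -2 + (6 + P)*5 = -2 + (30 + 5*P) = 28 + 5*P)
V = -40 (V = (8*1)*(-5) = 8*(-5) = -40)
((1 + 5*(-5)) + W(5))*V = ((1 + 5*(-5)) + (28 + 5*5))*(-40) = ((1 - 25) + (28 + 25))*(-40) = (-24 + 53)*(-40) = 29*(-40) = -1160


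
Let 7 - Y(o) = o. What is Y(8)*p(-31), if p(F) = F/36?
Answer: 31/36 ≈ 0.86111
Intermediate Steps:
Y(o) = 7 - o
p(F) = F/36 (p(F) = F*(1/36) = F/36)
Y(8)*p(-31) = (7 - 1*8)*((1/36)*(-31)) = (7 - 8)*(-31/36) = -1*(-31/36) = 31/36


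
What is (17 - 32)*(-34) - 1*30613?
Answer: -30103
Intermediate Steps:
(17 - 32)*(-34) - 1*30613 = -15*(-34) - 30613 = 510 - 30613 = -30103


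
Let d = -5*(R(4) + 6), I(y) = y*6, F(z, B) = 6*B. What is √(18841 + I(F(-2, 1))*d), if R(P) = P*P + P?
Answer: 119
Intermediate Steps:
R(P) = P + P² (R(P) = P² + P = P + P²)
I(y) = 6*y
d = -130 (d = -5*(4*(1 + 4) + 6) = -5*(4*5 + 6) = -5*(20 + 6) = -5*26 = -130)
√(18841 + I(F(-2, 1))*d) = √(18841 + (6*(6*1))*(-130)) = √(18841 + (6*6)*(-130)) = √(18841 + 36*(-130)) = √(18841 - 4680) = √14161 = 119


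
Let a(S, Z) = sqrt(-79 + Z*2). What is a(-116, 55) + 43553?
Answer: 43553 + sqrt(31) ≈ 43559.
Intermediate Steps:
a(S, Z) = sqrt(-79 + 2*Z)
a(-116, 55) + 43553 = sqrt(-79 + 2*55) + 43553 = sqrt(-79 + 110) + 43553 = sqrt(31) + 43553 = 43553 + sqrt(31)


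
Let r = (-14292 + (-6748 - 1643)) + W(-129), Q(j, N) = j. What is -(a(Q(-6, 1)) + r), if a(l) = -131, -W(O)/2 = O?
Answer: 22556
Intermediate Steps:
W(O) = -2*O
r = -22425 (r = (-14292 + (-6748 - 1643)) - 2*(-129) = (-14292 - 8391) + 258 = -22683 + 258 = -22425)
-(a(Q(-6, 1)) + r) = -(-131 - 22425) = -1*(-22556) = 22556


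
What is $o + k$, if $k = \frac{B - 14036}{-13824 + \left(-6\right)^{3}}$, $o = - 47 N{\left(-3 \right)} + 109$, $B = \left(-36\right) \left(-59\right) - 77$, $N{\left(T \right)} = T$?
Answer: $\frac{3521989}{14040} \approx 250.85$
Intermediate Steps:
$B = 2047$ ($B = 2124 - 77 = 2047$)
$o = 250$ ($o = \left(-47\right) \left(-3\right) + 109 = 141 + 109 = 250$)
$k = \frac{11989}{14040}$ ($k = \frac{2047 - 14036}{-13824 + \left(-6\right)^{3}} = - \frac{11989}{-13824 - 216} = - \frac{11989}{-14040} = \left(-11989\right) \left(- \frac{1}{14040}\right) = \frac{11989}{14040} \approx 0.85392$)
$o + k = 250 + \frac{11989}{14040} = \frac{3521989}{14040}$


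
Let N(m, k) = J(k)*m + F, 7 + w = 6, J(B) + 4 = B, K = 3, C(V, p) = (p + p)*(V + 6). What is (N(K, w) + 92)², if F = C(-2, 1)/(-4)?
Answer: 5625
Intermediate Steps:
C(V, p) = 2*p*(6 + V) (C(V, p) = (2*p)*(6 + V) = 2*p*(6 + V))
J(B) = -4 + B
w = -1 (w = -7 + 6 = -1)
F = -2 (F = (2*1*(6 - 2))/(-4) = (2*1*4)*(-¼) = 8*(-¼) = -2)
N(m, k) = -2 + m*(-4 + k) (N(m, k) = (-4 + k)*m - 2 = m*(-4 + k) - 2 = -2 + m*(-4 + k))
(N(K, w) + 92)² = ((-2 + 3*(-4 - 1)) + 92)² = ((-2 + 3*(-5)) + 92)² = ((-2 - 15) + 92)² = (-17 + 92)² = 75² = 5625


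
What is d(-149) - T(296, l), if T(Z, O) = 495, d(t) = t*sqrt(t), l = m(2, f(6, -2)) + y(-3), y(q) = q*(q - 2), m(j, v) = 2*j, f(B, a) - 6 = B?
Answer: -495 - 149*I*sqrt(149) ≈ -495.0 - 1818.8*I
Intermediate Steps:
f(B, a) = 6 + B
y(q) = q*(-2 + q)
l = 19 (l = 2*2 - 3*(-2 - 3) = 4 - 3*(-5) = 4 + 15 = 19)
d(t) = t**(3/2)
d(-149) - T(296, l) = (-149)**(3/2) - 1*495 = -149*I*sqrt(149) - 495 = -495 - 149*I*sqrt(149)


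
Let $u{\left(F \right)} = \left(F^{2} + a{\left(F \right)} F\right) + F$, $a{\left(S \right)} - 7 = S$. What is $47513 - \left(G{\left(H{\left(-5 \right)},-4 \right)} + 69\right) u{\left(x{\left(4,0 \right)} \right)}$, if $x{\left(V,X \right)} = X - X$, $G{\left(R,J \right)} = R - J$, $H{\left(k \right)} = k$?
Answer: $47513$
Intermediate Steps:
$a{\left(S \right)} = 7 + S$
$x{\left(V,X \right)} = 0$
$u{\left(F \right)} = F + F^{2} + F \left(7 + F\right)$ ($u{\left(F \right)} = \left(F^{2} + \left(7 + F\right) F\right) + F = \left(F^{2} + F \left(7 + F\right)\right) + F = F + F^{2} + F \left(7 + F\right)$)
$47513 - \left(G{\left(H{\left(-5 \right)},-4 \right)} + 69\right) u{\left(x{\left(4,0 \right)} \right)} = 47513 - \left(\left(-5 - -4\right) + 69\right) 2 \cdot 0 \left(4 + 0\right) = 47513 - \left(\left(-5 + 4\right) + 69\right) 2 \cdot 0 \cdot 4 = 47513 - \left(-1 + 69\right) 0 = 47513 - 68 \cdot 0 = 47513 - 0 = 47513 + 0 = 47513$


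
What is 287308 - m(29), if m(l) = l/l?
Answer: 287307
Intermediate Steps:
m(l) = 1
287308 - m(29) = 287308 - 1*1 = 287308 - 1 = 287307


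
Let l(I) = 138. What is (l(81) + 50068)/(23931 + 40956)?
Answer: 50206/64887 ≈ 0.77375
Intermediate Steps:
(l(81) + 50068)/(23931 + 40956) = (138 + 50068)/(23931 + 40956) = 50206/64887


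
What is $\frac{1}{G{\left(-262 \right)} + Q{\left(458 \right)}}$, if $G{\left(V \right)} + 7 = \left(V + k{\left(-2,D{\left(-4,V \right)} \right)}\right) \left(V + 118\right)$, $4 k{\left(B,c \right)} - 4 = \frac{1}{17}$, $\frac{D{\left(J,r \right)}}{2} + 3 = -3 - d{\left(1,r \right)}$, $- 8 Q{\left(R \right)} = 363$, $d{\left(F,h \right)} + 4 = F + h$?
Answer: $\frac{136}{5104013} \approx 2.6646 \cdot 10^{-5}$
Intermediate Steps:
$d{\left(F,h \right)} = -4 + F + h$ ($d{\left(F,h \right)} = -4 + \left(F + h\right) = -4 + F + h$)
$Q{\left(R \right)} = - \frac{363}{8}$ ($Q{\left(R \right)} = \left(- \frac{1}{8}\right) 363 = - \frac{363}{8}$)
$D{\left(J,r \right)} = -6 - 2 r$ ($D{\left(J,r \right)} = -6 + 2 \left(-3 - \left(-4 + 1 + r\right)\right) = -6 + 2 \left(-3 - \left(-3 + r\right)\right) = -6 + 2 \left(- r\right) = -6 - 2 r$)
$k{\left(B,c \right)} = \frac{69}{68}$ ($k{\left(B,c \right)} = 1 + \frac{1}{4 \cdot 17} = 1 + \frac{1}{4} \cdot \frac{1}{17} = 1 + \frac{1}{68} = \frac{69}{68}$)
$G{\left(V \right)} = -7 + \left(118 + V\right) \left(\frac{69}{68} + V\right)$ ($G{\left(V \right)} = -7 + \left(V + \frac{69}{68}\right) \left(V + 118\right) = -7 + \left(\frac{69}{68} + V\right) \left(118 + V\right) = -7 + \left(118 + V\right) \left(\frac{69}{68} + V\right)$)
$\frac{1}{G{\left(-262 \right)} + Q{\left(458 \right)}} = \frac{1}{\left(\frac{3833}{34} + \left(-262\right)^{2} + \frac{8093}{68} \left(-262\right)\right) - \frac{363}{8}} = \frac{1}{\left(\frac{3833}{34} + 68644 - \frac{1060183}{34}\right) - \frac{363}{8}} = \frac{1}{\frac{638773}{17} - \frac{363}{8}} = \frac{1}{\frac{5104013}{136}} = \frac{136}{5104013}$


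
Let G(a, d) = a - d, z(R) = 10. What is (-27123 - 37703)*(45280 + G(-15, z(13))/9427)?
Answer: -27671272085910/9427 ≈ -2.9353e+9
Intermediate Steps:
(-27123 - 37703)*(45280 + G(-15, z(13))/9427) = (-27123 - 37703)*(45280 + (-15 - 1*10)/9427) = -64826*(45280 + (-15 - 10)*(1/9427)) = -64826*(45280 - 25*1/9427) = -64826*(45280 - 25/9427) = -64826*426854535/9427 = -27671272085910/9427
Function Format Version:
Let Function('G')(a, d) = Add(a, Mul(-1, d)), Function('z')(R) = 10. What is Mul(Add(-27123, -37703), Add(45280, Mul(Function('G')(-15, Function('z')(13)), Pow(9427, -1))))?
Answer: Rational(-27671272085910, 9427) ≈ -2.9353e+9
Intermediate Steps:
Mul(Add(-27123, -37703), Add(45280, Mul(Function('G')(-15, Function('z')(13)), Pow(9427, -1)))) = Mul(Add(-27123, -37703), Add(45280, Mul(Add(-15, Mul(-1, 10)), Pow(9427, -1)))) = Mul(-64826, Add(45280, Mul(Add(-15, -10), Rational(1, 9427)))) = Mul(-64826, Add(45280, Mul(-25, Rational(1, 9427)))) = Mul(-64826, Add(45280, Rational(-25, 9427))) = Mul(-64826, Rational(426854535, 9427)) = Rational(-27671272085910, 9427)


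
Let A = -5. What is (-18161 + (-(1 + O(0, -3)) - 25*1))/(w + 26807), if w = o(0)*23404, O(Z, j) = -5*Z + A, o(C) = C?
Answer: -18182/26807 ≈ -0.67826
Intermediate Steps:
O(Z, j) = -5 - 5*Z (O(Z, j) = -5*Z - 5 = -5 - 5*Z)
w = 0 (w = 0*23404 = 0)
(-18161 + (-(1 + O(0, -3)) - 25*1))/(w + 26807) = (-18161 + (-(1 + (-5 - 5*0)) - 25*1))/(0 + 26807) = (-18161 + (-(1 + (-5 + 0)) - 25))/26807 = (-18161 + (-(1 - 5) - 25))*(1/26807) = (-18161 + (-1*(-4) - 25))*(1/26807) = (-18161 + (4 - 25))*(1/26807) = (-18161 - 21)*(1/26807) = -18182*1/26807 = -18182/26807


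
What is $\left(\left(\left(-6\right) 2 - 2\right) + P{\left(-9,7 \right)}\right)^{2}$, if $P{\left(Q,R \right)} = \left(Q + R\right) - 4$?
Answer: $400$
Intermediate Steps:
$P{\left(Q,R \right)} = -4 + Q + R$
$\left(\left(\left(-6\right) 2 - 2\right) + P{\left(-9,7 \right)}\right)^{2} = \left(\left(\left(-6\right) 2 - 2\right) - 6\right)^{2} = \left(\left(-12 - 2\right) - 6\right)^{2} = \left(-14 - 6\right)^{2} = \left(-20\right)^{2} = 400$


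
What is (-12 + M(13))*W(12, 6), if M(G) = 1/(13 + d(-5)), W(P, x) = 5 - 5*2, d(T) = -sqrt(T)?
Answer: 10375/174 - 5*I*sqrt(5)/174 ≈ 59.626 - 0.064255*I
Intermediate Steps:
W(P, x) = -5 (W(P, x) = 5 - 10 = -5)
M(G) = 1/(13 - I*sqrt(5)) (M(G) = 1/(13 - sqrt(-5)) = 1/(13 - I*sqrt(5)))
(-12 + M(13))*W(12, 6) = (-12 + (13/174 + I*sqrt(5)/174))*(-5) = (-2075/174 + I*sqrt(5)/174)*(-5) = 10375/174 - 5*I*sqrt(5)/174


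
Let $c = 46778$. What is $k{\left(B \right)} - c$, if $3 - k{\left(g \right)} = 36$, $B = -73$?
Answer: $-46811$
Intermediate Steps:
$k{\left(g \right)} = -33$ ($k{\left(g \right)} = 3 - 36 = -33$)
$k{\left(B \right)} - c = -33 - 46778 = -46811$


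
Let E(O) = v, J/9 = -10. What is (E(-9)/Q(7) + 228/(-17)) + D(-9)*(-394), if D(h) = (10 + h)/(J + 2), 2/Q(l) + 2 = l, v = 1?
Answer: -4813/748 ≈ -6.4345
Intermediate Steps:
Q(l) = 2/(-2 + l)
J = -90 (J = 9*(-10) = -90)
E(O) = 1
D(h) = -5/44 - h/88 (D(h) = (10 + h)/(-90 + 2) = (10 + h)/(-88) = (10 + h)*(-1/88) = -5/44 - h/88)
(E(-9)/Q(7) + 228/(-17)) + D(-9)*(-394) = (1/(2/(-2 + 7)) + 228/(-17)) + (-5/44 - 1/88*(-9))*(-394) = (1/(2/5) + 228*(-1/17)) + (-5/44 + 9/88)*(-394) = (1/(2*(⅕)) - 228/17) - 1/88*(-394) = (1/(⅖) - 228/17) + 197/44 = (1*(5/2) - 228/17) + 197/44 = (5/2 - 228/17) + 197/44 = -371/34 + 197/44 = -4813/748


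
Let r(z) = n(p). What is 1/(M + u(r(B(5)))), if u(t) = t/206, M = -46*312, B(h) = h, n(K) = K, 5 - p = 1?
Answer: -103/1478254 ≈ -6.9677e-5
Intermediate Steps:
p = 4 (p = 5 - 1*1 = 5 - 1 = 4)
r(z) = 4
M = -14352
u(t) = t/206 (u(t) = t*(1/206) = t/206)
1/(M + u(r(B(5)))) = 1/(-14352 + (1/206)*4) = 1/(-14352 + 2/103) = 1/(-1478254/103) = -103/1478254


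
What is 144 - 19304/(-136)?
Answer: 4861/17 ≈ 285.94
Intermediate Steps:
144 - 19304/(-136) = 144 - 19304*(-1)/136 = 144 - 127*(-19/17) = 144 + 2413/17 = 4861/17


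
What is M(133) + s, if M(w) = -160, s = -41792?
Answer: -41952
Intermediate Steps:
M(133) + s = -160 - 41792 = -41952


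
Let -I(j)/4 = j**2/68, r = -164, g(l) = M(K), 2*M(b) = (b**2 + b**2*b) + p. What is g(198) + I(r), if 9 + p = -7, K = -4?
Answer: -27440/17 ≈ -1614.1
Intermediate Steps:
p = -16 (p = -9 - 7 = -16)
M(b) = -8 + b**2/2 + b**3/2 (M(b) = ((b**2 + b**2*b) - 16)/2 = ((b**2 + b**3) - 16)/2 = (-16 + b**2 + b**3)/2 = -8 + b**2/2 + b**3/2)
g(l) = -32 (g(l) = -8 + (1/2)*(-4)**2 + (1/2)*(-4)**3 = -8 + (1/2)*16 + (1/2)*(-64) = -8 + 8 - 32 = -32)
I(j) = -j**2/17 (I(j) = -4*j**2/68 = -j**2/17)
g(198) + I(r) = -32 - 1/17*(-164)**2 = -32 - 1/17*26896 = -32 - 26896/17 = -27440/17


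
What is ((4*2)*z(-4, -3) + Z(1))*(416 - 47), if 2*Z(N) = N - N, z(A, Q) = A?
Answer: -11808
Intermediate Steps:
Z(N) = 0 (Z(N) = (N - N)/2 = (1/2)*0 = 0)
((4*2)*z(-4, -3) + Z(1))*(416 - 47) = ((4*2)*(-4) + 0)*(416 - 47) = (8*(-4) + 0)*369 = (-32 + 0)*369 = -32*369 = -11808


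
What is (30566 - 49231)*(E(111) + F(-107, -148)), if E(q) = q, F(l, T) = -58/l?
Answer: -222766775/107 ≈ -2.0819e+6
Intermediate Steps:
(30566 - 49231)*(E(111) + F(-107, -148)) = (30566 - 49231)*(111 - 58/(-107)) = -18665*(111 - 58*(-1/107)) = -18665*(111 + 58/107) = -18665*11935/107 = -222766775/107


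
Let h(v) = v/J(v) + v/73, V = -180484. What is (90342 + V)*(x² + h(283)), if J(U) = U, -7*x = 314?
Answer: -650370203184/3577 ≈ -1.8182e+8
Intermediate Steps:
x = -314/7 (x = -⅐*314 = -314/7 ≈ -44.857)
h(v) = 1 + v/73 (h(v) = v/v + v/73 = 1 + v*(1/73) = 1 + v/73)
(90342 + V)*(x² + h(283)) = (90342 - 180484)*((-314/7)² + (1 + (1/73)*283)) = -90142*(98596/49 + (1 + 283/73)) = -90142*(98596/49 + 356/73) = -90142*7214952/3577 = -650370203184/3577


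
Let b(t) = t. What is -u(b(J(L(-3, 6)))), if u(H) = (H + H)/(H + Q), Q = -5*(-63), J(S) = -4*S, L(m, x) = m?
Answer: -8/109 ≈ -0.073395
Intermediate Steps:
Q = 315
u(H) = 2*H/(315 + H) (u(H) = (H + H)/(H + 315) = (2*H)/(315 + H) = 2*H/(315 + H))
-u(b(J(L(-3, 6)))) = -2*(-4*(-3))/(315 - 4*(-3)) = -2*12/(315 + 12) = -2*12/327 = -1*8/109 = -8/109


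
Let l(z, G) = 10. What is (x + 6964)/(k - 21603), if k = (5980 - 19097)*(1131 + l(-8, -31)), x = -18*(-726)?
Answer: -5008/3747025 ≈ -0.0013365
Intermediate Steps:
x = 13068
k = -14966497 (k = (5980 - 19097)*(1131 + 10) = -13117*1141 = -14966497)
(x + 6964)/(k - 21603) = (13068 + 6964)/(-14966497 - 21603) = 20032/(-14988100) = 20032*(-1/14988100) = -5008/3747025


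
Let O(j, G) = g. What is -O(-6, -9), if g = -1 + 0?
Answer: 1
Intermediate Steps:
g = -1
O(j, G) = -1
-O(-6, -9) = -1*(-1) = 1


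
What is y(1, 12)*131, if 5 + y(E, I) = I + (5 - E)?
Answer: 1441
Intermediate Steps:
y(E, I) = I - E (y(E, I) = -5 + (I + (5 - E)) = -5 + (5 + I - E) = I - E)
y(1, 12)*131 = (12 - 1*1)*131 = (12 - 1)*131 = 11*131 = 1441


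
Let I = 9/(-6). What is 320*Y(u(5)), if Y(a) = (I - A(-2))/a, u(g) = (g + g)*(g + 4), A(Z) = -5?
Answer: 112/9 ≈ 12.444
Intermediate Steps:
I = -3/2 (I = 9*(-⅙) = -3/2 ≈ -1.5000)
u(g) = 2*g*(4 + g) (u(g) = (2*g)*(4 + g) = 2*g*(4 + g))
Y(a) = 7/(2*a) (Y(a) = (-3/2 - 1*(-5))/a = (-3/2 + 5)/a = 7/(2*a))
320*Y(u(5)) = 320*(7/(2*((2*5*(4 + 5))))) = 320*(7/(2*((2*5*9)))) = 320*((7/2)/90) = 320*((7/2)*(1/90)) = 320*(7/180) = 112/9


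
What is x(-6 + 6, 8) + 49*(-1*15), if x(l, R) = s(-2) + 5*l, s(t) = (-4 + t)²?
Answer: -699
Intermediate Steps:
x(l, R) = 36 + 5*l (x(l, R) = (-4 - 2)² + 5*l = (-6)² + 5*l = 36 + 5*l)
x(-6 + 6, 8) + 49*(-1*15) = (36 + 5*(-6 + 6)) + 49*(-1*15) = (36 + 5*0) + 49*(-15) = (36 + 0) - 735 = 36 - 735 = -699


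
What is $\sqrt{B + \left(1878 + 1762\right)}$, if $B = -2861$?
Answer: $\sqrt{779} \approx 27.911$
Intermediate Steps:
$\sqrt{B + \left(1878 + 1762\right)} = \sqrt{-2861 + \left(1878 + 1762\right)} = \sqrt{-2861 + 3640} = \sqrt{779}$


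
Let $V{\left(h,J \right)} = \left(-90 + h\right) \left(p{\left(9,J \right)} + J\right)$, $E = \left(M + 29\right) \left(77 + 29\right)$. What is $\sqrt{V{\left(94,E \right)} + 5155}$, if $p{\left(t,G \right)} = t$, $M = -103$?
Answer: $i \sqrt{26185} \approx 161.82 i$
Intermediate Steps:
$E = -7844$ ($E = \left(-103 + 29\right) \left(77 + 29\right) = \left(-74\right) 106 = -7844$)
$V{\left(h,J \right)} = \left(-90 + h\right) \left(9 + J\right)$
$\sqrt{V{\left(94,E \right)} + 5155} = \sqrt{\left(-810 - -705960 + 9 \cdot 94 - 737336\right) + 5155} = \sqrt{\left(-810 + 705960 + 846 - 737336\right) + 5155} = \sqrt{-31340 + 5155} = \sqrt{-26185} = i \sqrt{26185}$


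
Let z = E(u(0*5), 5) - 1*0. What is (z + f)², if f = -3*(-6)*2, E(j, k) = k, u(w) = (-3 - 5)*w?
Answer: 1681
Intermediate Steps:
u(w) = -8*w
f = 36 (f = 18*2 = 36)
z = 5 (z = 5 - 1*0 = 5 + 0 = 5)
(z + f)² = (5 + 36)² = 41² = 1681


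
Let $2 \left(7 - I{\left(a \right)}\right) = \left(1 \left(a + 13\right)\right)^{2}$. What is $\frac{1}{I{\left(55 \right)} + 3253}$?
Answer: $\frac{1}{948} \approx 0.0010549$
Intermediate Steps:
$I{\left(a \right)} = 7 - \frac{\left(13 + a\right)^{2}}{2}$ ($I{\left(a \right)} = 7 - \frac{\left(1 \left(a + 13\right)\right)^{2}}{2} = 7 - \frac{\left(1 \left(13 + a\right)\right)^{2}}{2} = 7 - \frac{\left(13 + a\right)^{2}}{2}$)
$\frac{1}{I{\left(55 \right)} + 3253} = \frac{1}{\left(7 - \frac{\left(13 + 55\right)^{2}}{2}\right) + 3253} = \frac{1}{\left(7 - \frac{68^{2}}{2}\right) + 3253} = \frac{1}{\left(7 - 2312\right) + 3253} = \frac{1}{-2305 + 3253} = \frac{1}{948}$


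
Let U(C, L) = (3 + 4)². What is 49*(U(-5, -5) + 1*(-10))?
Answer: 1911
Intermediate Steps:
U(C, L) = 49 (U(C, L) = 7² = 49)
49*(U(-5, -5) + 1*(-10)) = 49*(49 + 1*(-10)) = 49*(49 - 10) = 49*39 = 1911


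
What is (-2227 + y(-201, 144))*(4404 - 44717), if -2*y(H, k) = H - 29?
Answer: 85141056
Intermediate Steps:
y(H, k) = 29/2 - H/2 (y(H, k) = -(H - 29)/2 = -(-29 + H)/2 = 29/2 - H/2)
(-2227 + y(-201, 144))*(4404 - 44717) = (-2227 + (29/2 - 1/2*(-201)))*(4404 - 44717) = (-2227 + (29/2 + 201/2))*(-40313) = (-2227 + 115)*(-40313) = -2112*(-40313) = 85141056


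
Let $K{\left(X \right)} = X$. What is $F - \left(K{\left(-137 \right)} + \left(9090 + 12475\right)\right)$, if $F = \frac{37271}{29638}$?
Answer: $- \frac{635045793}{29638} \approx -21427.0$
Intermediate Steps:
$F = \frac{37271}{29638}$ ($F = 37271 \cdot \frac{1}{29638} = \frac{37271}{29638} \approx 1.2575$)
$F - \left(K{\left(-137 \right)} + \left(9090 + 12475\right)\right) = \frac{37271}{29638} - \left(-137 + \left(9090 + 12475\right)\right) = \frac{37271}{29638} - \left(-137 + 21565\right) = \frac{37271}{29638} - 21428 = - \frac{635045793}{29638}$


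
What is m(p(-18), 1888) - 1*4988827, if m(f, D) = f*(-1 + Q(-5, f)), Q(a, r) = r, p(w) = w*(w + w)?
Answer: -4569571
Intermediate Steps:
p(w) = 2*w² (p(w) = w*(2*w) = 2*w²)
m(f, D) = f*(-1 + f)
m(p(-18), 1888) - 1*4988827 = (2*(-18)²)*(-1 + 2*(-18)²) - 1*4988827 = (2*324)*(-1 + 2*324) - 4988827 = 648*(-1 + 648) - 4988827 = 648*647 - 4988827 = 419256 - 4988827 = -4569571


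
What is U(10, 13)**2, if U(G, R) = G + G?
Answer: 400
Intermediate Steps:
U(G, R) = 2*G
U(10, 13)**2 = (2*10)**2 = 20**2 = 400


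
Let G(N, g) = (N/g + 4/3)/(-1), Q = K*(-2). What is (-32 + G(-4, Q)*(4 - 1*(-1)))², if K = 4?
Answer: 61009/36 ≈ 1694.7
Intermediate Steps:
Q = -8 (Q = 4*(-2) = -8)
G(N, g) = -4/3 - N/g (G(N, g) = (N/g + 4*(⅓))*(-1) = (N/g + 4/3)*(-1) = (4/3 + N/g)*(-1) = -4/3 - N/g)
(-32 + G(-4, Q)*(4 - 1*(-1)))² = (-32 + (-4/3 - 1*(-4)/(-8))*(4 - 1*(-1)))² = (-32 + (-4/3 - 1*(-4)*(-⅛))*(4 + 1))² = (-32 + (-4/3 - ½)*5)² = (-32 - 11/6*5)² = (-32 - 55/6)² = (-247/6)² = 61009/36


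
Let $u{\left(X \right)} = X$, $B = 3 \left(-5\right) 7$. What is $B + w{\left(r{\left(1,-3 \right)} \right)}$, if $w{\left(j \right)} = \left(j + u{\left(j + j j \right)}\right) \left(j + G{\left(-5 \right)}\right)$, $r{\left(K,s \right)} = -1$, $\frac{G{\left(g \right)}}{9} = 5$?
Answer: $-149$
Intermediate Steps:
$G{\left(g \right)} = 45$ ($G{\left(g \right)} = 9 \cdot 5 = 45$)
$B = -105$ ($B = \left(-15\right) 7 = -105$)
$w{\left(j \right)} = \left(45 + j\right) \left(j^{2} + 2 j\right)$ ($w{\left(j \right)} = \left(j + \left(j + j j\right)\right) \left(j + 45\right) = \left(j + \left(j + j^{2}\right)\right) \left(45 + j\right) = \left(j^{2} + 2 j\right) \left(45 + j\right) = \left(45 + j\right) \left(j^{2} + 2 j\right)$)
$B + w{\left(r{\left(1,-3 \right)} \right)} = -105 - \left(90 + \left(-1\right)^{2} + 47 \left(-1\right)\right) = -105 - \left(90 + 1 - 47\right) = -105 - 44 = -149$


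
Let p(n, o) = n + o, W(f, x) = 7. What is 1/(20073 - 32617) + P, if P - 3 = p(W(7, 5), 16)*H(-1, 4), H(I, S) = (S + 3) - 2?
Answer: 1480191/12544 ≈ 118.00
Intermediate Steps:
H(I, S) = 1 + S (H(I, S) = (3 + S) - 2 = 1 + S)
P = 118 (P = 3 + (7 + 16)*(1 + 4) = 3 + 23*5 = 3 + 115 = 118)
1/(20073 - 32617) + P = 1/(20073 - 32617) + 118 = 1/(-12544) + 118 = -1/12544 + 118 = 1480191/12544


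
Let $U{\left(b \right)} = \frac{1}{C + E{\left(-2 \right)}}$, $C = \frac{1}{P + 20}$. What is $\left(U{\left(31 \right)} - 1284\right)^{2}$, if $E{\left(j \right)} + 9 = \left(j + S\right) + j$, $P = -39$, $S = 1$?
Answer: $\frac{86468343025}{52441} \approx 1.6489 \cdot 10^{6}$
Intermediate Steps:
$E{\left(j \right)} = -8 + 2 j$ ($E{\left(j \right)} = -9 + \left(\left(j + 1\right) + j\right) = -9 + \left(\left(1 + j\right) + j\right) = -9 + \left(1 + 2 j\right) = -8 + 2 j$)
$C = - \frac{1}{19}$ ($C = \frac{1}{-39 + 20} = \frac{1}{-19} = - \frac{1}{19} \approx -0.052632$)
$U{\left(b \right)} = - \frac{19}{229}$ ($U{\left(b \right)} = \frac{1}{- \frac{1}{19} + \left(-8 + 2 \left(-2\right)\right)} = \frac{1}{- \frac{1}{19} - 12} = \frac{1}{- \frac{229}{19}} = - \frac{19}{229}$)
$\left(U{\left(31 \right)} - 1284\right)^{2} = \left(- \frac{19}{229} - 1284\right)^{2} = \left(- \frac{294055}{229}\right)^{2} = \frac{86468343025}{52441}$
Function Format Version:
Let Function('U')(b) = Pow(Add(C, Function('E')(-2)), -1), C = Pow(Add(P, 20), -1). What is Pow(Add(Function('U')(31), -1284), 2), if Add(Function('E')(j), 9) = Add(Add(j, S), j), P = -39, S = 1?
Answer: Rational(86468343025, 52441) ≈ 1.6489e+6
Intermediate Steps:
Function('E')(j) = Add(-8, Mul(2, j)) (Function('E')(j) = Add(-9, Add(Add(j, 1), j)) = Add(-9, Add(Add(1, j), j)) = Add(-9, Add(1, Mul(2, j))) = Add(-8, Mul(2, j)))
C = Rational(-1, 19) (C = Pow(Add(-39, 20), -1) = Pow(-19, -1) = Rational(-1, 19) ≈ -0.052632)
Function('U')(b) = Rational(-19, 229) (Function('U')(b) = Pow(Add(Rational(-1, 19), Add(-8, Mul(2, -2))), -1) = Pow(Add(Rational(-1, 19), Add(-8, -4)), -1) = Pow(Add(Rational(-1, 19), -12), -1) = Pow(Rational(-229, 19), -1) = Rational(-19, 229))
Pow(Add(Function('U')(31), -1284), 2) = Pow(Add(Rational(-19, 229), -1284), 2) = Pow(Rational(-294055, 229), 2) = Rational(86468343025, 52441)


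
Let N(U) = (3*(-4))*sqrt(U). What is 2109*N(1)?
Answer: -25308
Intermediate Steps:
N(U) = -12*sqrt(U)
2109*N(1) = 2109*(-12*sqrt(1)) = 2109*(-12*1) = 2109*(-12) = -25308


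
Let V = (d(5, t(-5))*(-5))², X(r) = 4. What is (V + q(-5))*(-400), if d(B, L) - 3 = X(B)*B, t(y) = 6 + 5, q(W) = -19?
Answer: -5282400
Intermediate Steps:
t(y) = 11
d(B, L) = 3 + 4*B
V = 13225 (V = ((3 + 4*5)*(-5))² = ((3 + 20)*(-5))² = (23*(-5))² = (-115)² = 13225)
(V + q(-5))*(-400) = (13225 - 19)*(-400) = 13206*(-400) = -5282400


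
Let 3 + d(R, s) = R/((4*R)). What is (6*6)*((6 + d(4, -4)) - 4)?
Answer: -27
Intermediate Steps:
d(R, s) = -11/4 (d(R, s) = -3 + R/((4*R)) = -3 + R*(1/(4*R)) = -3 + 1/4 = -11/4)
(6*6)*((6 + d(4, -4)) - 4) = (6*6)*((6 - 11/4) - 4) = 36*(13/4 - 4) = 36*(-3/4) = -27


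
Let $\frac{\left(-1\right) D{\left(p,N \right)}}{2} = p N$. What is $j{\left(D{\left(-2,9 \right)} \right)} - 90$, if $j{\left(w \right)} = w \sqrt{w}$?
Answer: $126$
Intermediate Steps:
$D{\left(p,N \right)} = - 2 N p$ ($D{\left(p,N \right)} = - 2 p N = - 2 N p$)
$j{\left(w \right)} = w^{\frac{3}{2}}$
$j{\left(D{\left(-2,9 \right)} \right)} - 90 = \left(\left(-2\right) 9 \left(-2\right)\right)^{\frac{3}{2}} - 90 = 36^{\frac{3}{2}} - 90 = 216 - 90 = 126$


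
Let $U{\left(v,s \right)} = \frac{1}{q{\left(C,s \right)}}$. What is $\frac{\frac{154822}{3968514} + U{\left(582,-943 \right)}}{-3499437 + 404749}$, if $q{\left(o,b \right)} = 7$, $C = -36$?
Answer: $- \frac{1263067}{21492297143856} \approx -5.8768 \cdot 10^{-8}$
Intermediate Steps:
$U{\left(v,s \right)} = \frac{1}{7}$
$\frac{\frac{154822}{3968514} + U{\left(582,-943 \right)}}{-3499437 + 404749} = \frac{\frac{154822}{3968514} + \frac{1}{7}}{-3499437 + 404749} = \frac{154822 \cdot \frac{1}{3968514} + \frac{1}{7}}{-3094688} = \left(\frac{77411}{1984257} + \frac{1}{7}\right) \left(- \frac{1}{3094688}\right) = \frac{2526134}{13889799} \left(- \frac{1}{3094688}\right) = - \frac{1263067}{21492297143856}$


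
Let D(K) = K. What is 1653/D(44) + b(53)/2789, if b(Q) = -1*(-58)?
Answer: 4612769/122716 ≈ 37.589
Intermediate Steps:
b(Q) = 58
1653/D(44) + b(53)/2789 = 1653/44 + 58/2789 = 4612769/122716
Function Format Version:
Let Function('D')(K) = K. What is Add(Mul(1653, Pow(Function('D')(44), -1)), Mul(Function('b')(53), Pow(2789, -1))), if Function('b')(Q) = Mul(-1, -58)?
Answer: Rational(4612769, 122716) ≈ 37.589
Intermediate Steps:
Function('b')(Q) = 58
Add(Mul(1653, Pow(Function('D')(44), -1)), Mul(Function('b')(53), Pow(2789, -1))) = Add(Mul(1653, Pow(44, -1)), Mul(58, Pow(2789, -1))) = Add(Mul(1653, Rational(1, 44)), Mul(58, Rational(1, 2789))) = Add(Rational(1653, 44), Rational(58, 2789)) = Rational(4612769, 122716)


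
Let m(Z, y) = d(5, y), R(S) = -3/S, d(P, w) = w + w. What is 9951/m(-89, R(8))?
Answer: -13268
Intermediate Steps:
d(P, w) = 2*w
m(Z, y) = 2*y
9951/m(-89, R(8)) = 9951/((2*(-3/8))) = 9951/(-3/4) = 9951*(-4/3) = -13268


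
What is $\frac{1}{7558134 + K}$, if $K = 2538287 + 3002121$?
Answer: $\frac{1}{13098542} \approx 7.6344 \cdot 10^{-8}$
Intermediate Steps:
$K = 5540408$
$\frac{1}{7558134 + K} = \frac{1}{7558134 + 5540408} = \frac{1}{13098542}$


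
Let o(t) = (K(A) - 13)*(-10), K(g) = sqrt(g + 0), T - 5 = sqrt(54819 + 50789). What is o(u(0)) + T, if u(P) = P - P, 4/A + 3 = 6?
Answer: 135 + 2*sqrt(26402) - 20*sqrt(3)/3 ≈ 448.43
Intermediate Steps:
A = 4/3 (A = 4/(-3 + 6) = 4/3 ≈ 1.3333)
u(P) = 0
T = 5 + 2*sqrt(26402) (T = 5 + sqrt(54819 + 50789) = 5 + sqrt(105608) = 5 + 2*sqrt(26402) ≈ 329.97)
K(g) = sqrt(g)
o(t) = 130 - 20*sqrt(3)/3 (o(t) = (sqrt(4/3) - 13)*(-10) = (2*sqrt(3)/3 - 13)*(-10) = (-13 + 2*sqrt(3)/3)*(-10) = 130 - 20*sqrt(3)/3)
o(u(0)) + T = (130 - 20*sqrt(3)/3) + (5 + 2*sqrt(26402)) = 135 + 2*sqrt(26402) - 20*sqrt(3)/3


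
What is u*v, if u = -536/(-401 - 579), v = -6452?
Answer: -864568/245 ≈ -3528.8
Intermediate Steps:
u = 134/245 (u = -536/(-980) = -536*(-1/980) = 134/245 ≈ 0.54694)
u*v = (134/245)*(-6452) = -864568/245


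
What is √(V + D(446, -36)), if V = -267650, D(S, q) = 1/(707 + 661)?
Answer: 7*I*√283949338/228 ≈ 517.35*I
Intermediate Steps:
D(S, q) = 1/1368
√(V + D(446, -36)) = √(-267650 + 1/1368) = √(-366145199/1368) = 7*I*√283949338/228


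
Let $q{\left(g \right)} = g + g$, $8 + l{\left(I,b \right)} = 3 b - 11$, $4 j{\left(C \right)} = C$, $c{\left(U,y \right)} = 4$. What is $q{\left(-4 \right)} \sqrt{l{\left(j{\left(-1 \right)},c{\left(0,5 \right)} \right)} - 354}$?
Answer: $- 152 i \approx - 152.0 i$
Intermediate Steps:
$j{\left(C \right)} = \frac{C}{4}$
$l{\left(I,b \right)} = -19 + 3 b$ ($l{\left(I,b \right)} = -8 + \left(3 b - 11\right) = -8 + \left(-11 + 3 b\right) = -19 + 3 b$)
$q{\left(g \right)} = 2 g$
$q{\left(-4 \right)} \sqrt{l{\left(j{\left(-1 \right)},c{\left(0,5 \right)} \right)} - 354} = 2 \left(-4\right) \sqrt{\left(-19 + 3 \cdot 4\right) - 354} = - 8 \sqrt{\left(-19 + 12\right) - 354} = - 8 \sqrt{-7 - 354} = - 8 \sqrt{-361} = - 8 \cdot 19 i = - 152 i$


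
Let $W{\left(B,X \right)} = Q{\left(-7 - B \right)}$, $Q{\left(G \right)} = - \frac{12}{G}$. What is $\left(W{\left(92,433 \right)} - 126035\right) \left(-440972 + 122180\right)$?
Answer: $\frac{441968021864}{11} \approx 4.0179 \cdot 10^{10}$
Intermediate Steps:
$W{\left(B,X \right)} = - \frac{12}{-7 - B}$
$\left(W{\left(92,433 \right)} - 126035\right) \left(-440972 + 122180\right) = \left(\frac{12}{7 + 92} - 126035\right) \left(-440972 + 122180\right) = \left(\frac{12}{99} - 126035\right) \left(-318792\right) = \left(12 \cdot \frac{1}{99} - 126035\right) \left(-318792\right) = \left(\frac{4}{33} - 126035\right) \left(-318792\right) = \left(- \frac{4159151}{33}\right) \left(-318792\right) = \frac{441968021864}{11}$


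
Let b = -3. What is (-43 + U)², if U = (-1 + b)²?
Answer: 729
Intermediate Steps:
U = 16 (U = (-1 - 3)² = (-4)² = 16)
(-43 + U)² = (-43 + 16)² = (-27)² = 729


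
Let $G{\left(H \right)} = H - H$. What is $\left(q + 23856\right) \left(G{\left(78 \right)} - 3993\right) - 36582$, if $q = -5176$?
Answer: $-74625822$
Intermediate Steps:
$G{\left(H \right)} = 0$
$\left(q + 23856\right) \left(G{\left(78 \right)} - 3993\right) - 36582 = \left(-5176 + 23856\right) \left(0 - 3993\right) - 36582 = 18680 \left(-3993\right) - 36582 = -74589240 - 36582 = -74625822$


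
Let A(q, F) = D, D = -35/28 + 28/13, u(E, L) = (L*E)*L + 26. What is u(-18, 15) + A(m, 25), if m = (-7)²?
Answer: -209201/52 ≈ -4023.1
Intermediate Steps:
m = 49
u(E, L) = 26 + E*L² (u(E, L) = (E*L)*L + 26 = E*L² + 26 = 26 + E*L²)
D = 47/52 (D = -35*1/28 + 28*(1/13) = -5/4 + 28/13 = 47/52 ≈ 0.90385)
A(q, F) = 47/52
u(-18, 15) + A(m, 25) = (26 - 18*15²) + 47/52 = (26 - 18*225) + 47/52 = (26 - 4050) + 47/52 = -4024 + 47/52 = -209201/52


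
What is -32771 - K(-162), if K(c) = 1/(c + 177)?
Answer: -491566/15 ≈ -32771.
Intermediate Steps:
K(c) = 1/(177 + c)
-32771 - K(-162) = -32771 - 1/(177 - 162) = -32771 - 1/15 = -491566/15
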